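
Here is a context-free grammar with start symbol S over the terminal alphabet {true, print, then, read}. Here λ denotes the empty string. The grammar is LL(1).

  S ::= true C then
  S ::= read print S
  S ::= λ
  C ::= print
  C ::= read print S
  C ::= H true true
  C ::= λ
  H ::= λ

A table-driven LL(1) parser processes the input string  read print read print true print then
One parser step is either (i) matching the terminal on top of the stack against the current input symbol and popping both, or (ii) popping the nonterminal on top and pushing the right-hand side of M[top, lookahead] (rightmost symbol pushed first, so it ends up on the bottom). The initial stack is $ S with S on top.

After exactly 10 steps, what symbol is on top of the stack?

then

step 1: stack=$ S  input=read print read print true print then $  — expand S ::= read print S
step 2: stack=$ S print read  input=read print read print true print then $  — match read
step 3: stack=$ S print  input=print read print true print then $  — match print
step 4: stack=$ S  input=read print true print then $  — expand S ::= read print S
step 5: stack=$ S print read  input=read print true print then $  — match read
step 6: stack=$ S print  input=print true print then $  — match print
step 7: stack=$ S  input=true print then $  — expand S ::= true C then
step 8: stack=$ then C true  input=true print then $  — match true
step 9: stack=$ then C  input=print then $  — expand C ::= print
step 10: stack=$ then print  input=print then $  — match print
Stack after step 10: $ then (top = then).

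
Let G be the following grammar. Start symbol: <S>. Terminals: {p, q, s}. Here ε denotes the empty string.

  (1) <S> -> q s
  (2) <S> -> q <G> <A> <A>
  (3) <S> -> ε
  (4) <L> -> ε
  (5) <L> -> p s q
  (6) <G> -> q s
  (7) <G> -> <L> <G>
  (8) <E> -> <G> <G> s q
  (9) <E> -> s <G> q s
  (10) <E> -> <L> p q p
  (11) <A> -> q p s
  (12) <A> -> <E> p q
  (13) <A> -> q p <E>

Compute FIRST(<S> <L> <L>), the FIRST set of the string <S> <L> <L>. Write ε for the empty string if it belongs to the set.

{ε, p, q}

FIRST(<S>) = {ε, q}
FIRST(<L>) = {ε, p}
FIRST(<G>) = {p, q}  (via <L> <G>)
FIRST(<E>) = {p, q, s}  (via <G> <G> s q, <L> p q p)
FIRST(<A>) = {p, q, s}  (via <E> p q)
FIRST(<S> <L> <L>): take FIRST of each symbol in turn, carrying on past any symbol whose FIRST contains ε; result {ε, p, q}.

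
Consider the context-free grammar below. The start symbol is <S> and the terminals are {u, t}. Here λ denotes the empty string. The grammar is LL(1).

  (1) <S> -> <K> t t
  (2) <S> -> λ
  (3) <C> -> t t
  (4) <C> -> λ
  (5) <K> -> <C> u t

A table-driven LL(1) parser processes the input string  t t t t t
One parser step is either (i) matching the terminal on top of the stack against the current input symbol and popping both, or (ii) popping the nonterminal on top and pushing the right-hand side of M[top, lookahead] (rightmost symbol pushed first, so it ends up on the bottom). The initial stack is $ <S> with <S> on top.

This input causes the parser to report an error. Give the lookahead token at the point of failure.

t

step 1: stack=$ <S>  input=t t t t t $  — expand <S> -> <K> t t
step 2: stack=$ t t <K>  input=t t t t t $  — expand <K> -> <C> u t
step 3: stack=$ t t t u <C>  input=t t t t t $  — expand <C> -> t t
step 4: stack=$ t t t u t t  input=t t t t t $  — match t
step 5: stack=$ t t t u t  input=t t t t $  — match t
step 6: stack=$ t t t u  input=t t t $  — error: top is terminal u but lookahead is t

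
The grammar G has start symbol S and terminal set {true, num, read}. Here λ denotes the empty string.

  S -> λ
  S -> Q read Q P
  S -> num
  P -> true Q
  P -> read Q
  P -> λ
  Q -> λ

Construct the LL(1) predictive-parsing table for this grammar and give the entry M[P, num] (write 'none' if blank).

none

FIRST(P): from P->true Q we get {true}; from P->read Q we get {read}; from P->λ we get {λ}. So FIRST(P) = {λ, read, true}.
FIRST(Q): from Q->λ we get {λ}. So FIRST(Q) = {λ}.
FIRST(S): from S->λ we get {λ}; from S->Q read Q P we get {read}; from S->num we get {num}. So FIRST(S) = {λ, num, read}.
FOLLOW(S) includes $ since S is the start symbol.
FOLLOW(S): S appears on no right-hand side. Thus FOLLOW(S) = {$}.
FOLLOW(P): in S->Q read Q P, the suffix after P is empty, so FOLLOW(P) ⊇ FOLLOW(S) = {$}. Thus FOLLOW(P) = {$}.
For P -> true Q: FIRST(true Q) = {true}, so it goes in M[P, t] for t ∈ {true}.
For P -> read Q: FIRST(read Q) = {read}, so it goes in M[P, t] for t ∈ {read}.
For P -> λ: FIRST(λ) = {λ}, so it goes in M[P, t] for t ∈ {}; since λ ∈ FIRST, also for every t ∈ FOLLOW(P) = {$}.
None of these place a production in M[P, num].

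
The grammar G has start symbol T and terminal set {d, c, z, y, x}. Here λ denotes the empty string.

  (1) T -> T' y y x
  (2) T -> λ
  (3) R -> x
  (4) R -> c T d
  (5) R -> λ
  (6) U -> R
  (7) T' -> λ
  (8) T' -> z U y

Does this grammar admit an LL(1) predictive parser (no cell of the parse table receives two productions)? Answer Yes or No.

FIRST(T) = {λ, y, z}
FIRST(R) = {λ, c, x}
FIRST(U) = {λ, c, x}
FIRST(T') = {λ, z}
FOLLOW(T) = {$, d}
FOLLOW(R) = {y}
FOLLOW(U) = {y}
FOLLOW(T') = {y}
Each cell of M receives at most one production.

Yes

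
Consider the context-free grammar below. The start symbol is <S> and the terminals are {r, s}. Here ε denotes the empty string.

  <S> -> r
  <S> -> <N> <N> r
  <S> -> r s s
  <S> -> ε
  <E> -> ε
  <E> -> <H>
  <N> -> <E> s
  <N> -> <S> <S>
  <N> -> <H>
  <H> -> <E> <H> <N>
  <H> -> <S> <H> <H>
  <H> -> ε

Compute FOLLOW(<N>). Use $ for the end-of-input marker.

FIRST(<S>): from <S>->r we get {r}; from <S>-><N> <N> r we get {r, s}; from <S>->r s s we get {r}; from <S>->ε we get {ε}. So FIRST(<S>) = {ε, r, s}.
FIRST(<E>): from <E>->ε we get {ε}; from <E>-><H> we get {ε, r, s}. So FIRST(<E>) = {ε, r, s}.
FIRST(<N>): from <N>-><E> s we get {r, s}; from <N>-><S> <S> we get {ε, r, s}; from <N>-><H> we get {ε, r, s}. So FIRST(<N>) = {ε, r, s}.
FIRST(<H>): from <H>-><E> <H> <N> we get {ε, r, s}; from <H>-><S> <H> <H> we get {ε, r, s}; from <H>->ε we get {ε}. So FIRST(<H>) = {ε, r, s}.
FOLLOW(<S>) includes $ since <S> is the start symbol.
FOLLOW(<S>): in <N>-><S> <S> (occurrence 1), <S> is followed by <S> with FIRST {ε, r, s}; in <N>-><S> <S> (occurrence 1), the suffix after <S> is nullable, so FOLLOW(<S>) ⊇ FOLLOW(<N>) = {r, s}; in <N>-><S> <S> (occurrence 2), the suffix after <S> is empty, so FOLLOW(<S>) ⊇ FOLLOW(<N>) = {r, s}; in <H>-><S> <H> <H>, <S> is followed by <H> <H> with FIRST {ε, r, s}; in <H>-><S> <H> <H>, the suffix after <S> is nullable, so FOLLOW(<S>) ⊇ FOLLOW(<H>) = {r, s}. Thus FOLLOW(<S>) = {$, r, s}.
FOLLOW(<E>): in <N>-><E> s, <E> is followed by s with FIRST {s}; in <H>-><E> <H> <N>, <E> is followed by <H> <N> with FIRST {ε, r, s}; in <H>-><E> <H> <N>, the suffix after <E> is nullable, so FOLLOW(<E>) ⊇ FOLLOW(<H>) = {r, s}. Thus FOLLOW(<E>) = {r, s}.
FOLLOW(<N>): in <S>-><N> <N> r (occurrence 1), <N> is followed by <N> r with FIRST {r, s}; in <S>-><N> <N> r (occurrence 2), <N> is followed by r with FIRST {r}; in <H>-><E> <H> <N>, the suffix after <N> is empty, so FOLLOW(<N>) ⊇ FOLLOW(<H>) = {r, s}. Thus FOLLOW(<N>) = {r, s}.
FOLLOW(<H>): in <E>-><H>, the suffix after <H> is empty, so FOLLOW(<H>) ⊇ FOLLOW(<E>) = {r, s}; in <N>-><H>, the suffix after <H> is empty, so FOLLOW(<H>) ⊇ FOLLOW(<N>) = {r, s}; in <H>-><E> <H> <N>, <H> is followed by <N> with FIRST {ε, r, s}; in <H>-><E> <H> <N>, the suffix after <H> is nullable (adds nothing new); in <H>-><S> <H> <H> (occurrence 1), <H> is followed by <H> with FIRST {ε, r, s}; in <H>-><S> <H> <H> (occurrence 1), the suffix after <H> is nullable (adds nothing new); in <H>-><S> <H> <H> (occurrence 2), the suffix after <H> is empty (adds nothing new). Thus FOLLOW(<H>) = {r, s}.

{r, s}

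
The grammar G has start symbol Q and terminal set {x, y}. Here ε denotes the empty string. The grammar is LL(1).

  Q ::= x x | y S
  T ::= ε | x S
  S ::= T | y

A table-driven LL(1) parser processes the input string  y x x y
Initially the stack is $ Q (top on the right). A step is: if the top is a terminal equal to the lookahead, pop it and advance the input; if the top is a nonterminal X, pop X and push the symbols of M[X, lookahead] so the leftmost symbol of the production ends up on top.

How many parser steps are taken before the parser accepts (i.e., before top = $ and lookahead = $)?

step 1: stack=$ Q  input=y x x y $  — expand Q ::= y S
step 2: stack=$ S y  input=y x x y $  — match y
step 3: stack=$ S  input=x x y $  — expand S ::= T
step 4: stack=$ T  input=x x y $  — expand T ::= x S
step 5: stack=$ S x  input=x x y $  — match x
step 6: stack=$ S  input=x y $  — expand S ::= T
step 7: stack=$ T  input=x y $  — expand T ::= x S
step 8: stack=$ S x  input=x y $  — match x
step 9: stack=$ S  input=y $  — expand S ::= y
step 10: stack=$ y  input=y $  — match y
Accept reached after 10 steps.

10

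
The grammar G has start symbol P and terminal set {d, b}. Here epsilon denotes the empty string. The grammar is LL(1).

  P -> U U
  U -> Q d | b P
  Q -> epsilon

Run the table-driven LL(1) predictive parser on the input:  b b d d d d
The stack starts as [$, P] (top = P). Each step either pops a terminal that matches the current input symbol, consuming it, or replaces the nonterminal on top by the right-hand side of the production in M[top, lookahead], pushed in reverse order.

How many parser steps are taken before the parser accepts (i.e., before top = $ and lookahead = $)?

      Stack        Input          Action
   1  $ P          b b d d d d $  expand P -> U U
   2  $ U U        b b d d d d $  expand U -> b P
   3  $ U P b      b b d d d d $  match b
   4  $ U P        b d d d d $    expand P -> U U
   5  $ U U U      b d d d d $    expand U -> b P
   6  $ U U P b    b d d d d $    match b
   7  $ U U P      d d d d $      expand P -> U U
   8  $ U U U U    d d d d $      expand U -> Q d
   9  $ U U U d Q  d d d d $      expand Q -> epsilon
  10  $ U U U d    d d d d $      match d
  11  $ U U U      d d d $        expand U -> Q d
  12  $ U U d Q    d d d $        expand Q -> epsilon
  13  $ U U d      d d d $        match d
  14  $ U U        d d $          expand U -> Q d
  15  $ U d Q      d d $          expand Q -> epsilon
  16  $ U d        d d $          match d
  17  $ U          d $            expand U -> Q d
  18  $ d Q        d $            expand Q -> epsilon
  19  $ d          d $            match d
Accept reached after 19 steps.

19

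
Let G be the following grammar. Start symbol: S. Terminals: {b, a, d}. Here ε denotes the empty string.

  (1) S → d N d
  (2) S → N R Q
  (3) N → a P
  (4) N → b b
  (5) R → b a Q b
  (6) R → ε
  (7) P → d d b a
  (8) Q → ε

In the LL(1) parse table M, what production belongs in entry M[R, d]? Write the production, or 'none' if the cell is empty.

none

FIRST(N) = {a, b}
FIRST(R) = {ε, b}
FIRST(P) = {d}
FIRST(Q) = {ε}
FIRST(S) = {a, b, d}  (via N R Q)
FOLLOW(S) includes $ since S is the start symbol.
FOLLOW(S): S appears on no right-hand side. Thus FOLLOW(S) = {$}.
FOLLOW(R): in S→N R Q, R is followed by Q with FIRST {ε}; in S→N R Q, the suffix after R is nullable, so FOLLOW(R) ⊇ FOLLOW(S) = {$}. Thus FOLLOW(R) = {$}.
For R → b a Q b: FIRST(b a Q b) = {b}, so it goes in M[R, t] for t ∈ {b}.
For R → ε: FIRST(ε) = {ε}, so it goes in M[R, t] for t ∈ {}; since ε ∈ FIRST, also for every t ∈ FOLLOW(R) = {$}.
None of these place a production in M[R, d].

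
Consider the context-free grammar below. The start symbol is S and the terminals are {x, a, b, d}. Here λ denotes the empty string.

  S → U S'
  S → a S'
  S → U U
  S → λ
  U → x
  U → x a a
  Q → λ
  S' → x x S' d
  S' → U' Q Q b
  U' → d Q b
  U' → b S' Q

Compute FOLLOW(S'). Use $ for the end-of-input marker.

FIRST(U): from U→x we get {x}; from U→x a a we get {x}. So FIRST(U) = {x}.
FIRST(Q): from Q→λ we get {λ}. So FIRST(Q) = {λ}.
FIRST(U'): from U'→d Q b we get {d}; from U'→b S' Q we get {b}. So FIRST(U') = {b, d}.
FIRST(S): from S→U S' we get {x}; from S→a S' we get {a}; from S→U U we get {x}; from S→λ we get {λ}. So FIRST(S) = {λ, a, x}.
FIRST(S'): from S'→x x S' d we get {x}; from S'→U' Q Q b we get {b, d}. So FIRST(S') = {b, d, x}.
FOLLOW(S) includes $ since S is the start symbol.
FOLLOW(S): S appears on no right-hand side. Thus FOLLOW(S) = {$}.
FOLLOW(U): in S→U S', U is followed by S' with FIRST {b, d, x}; in S→U U (occurrence 1), U is followed by U with FIRST {x}; in S→U U (occurrence 2), the suffix after U is empty, so FOLLOW(U) ⊇ FOLLOW(S) = {$}. Thus FOLLOW(U) = {$, b, d, x}.
FOLLOW(U'): in S'→U' Q Q b, U' is followed by Q Q b with FIRST {b}. Thus FOLLOW(U') = {b}.
FOLLOW(Q): in S'→U' Q Q b (occurrence 1), Q is followed by Q b with FIRST {b}; in S'→U' Q Q b (occurrence 2), Q is followed by b with FIRST {b}; in U'→d Q b, Q is followed by b with FIRST {b}; in U'→b S' Q, the suffix after Q is empty, so FOLLOW(Q) ⊇ FOLLOW(U') = {b}. Thus FOLLOW(Q) = {b}.
FOLLOW(S'): in S→U S', the suffix after S' is empty, so FOLLOW(S') ⊇ FOLLOW(S) = {$}; in S→a S', the suffix after S' is empty, so FOLLOW(S') ⊇ FOLLOW(S) = {$}; in S'→x x S' d, S' is followed by d with FIRST {d}; in U'→b S' Q, S' is followed by Q with FIRST {λ}; in U'→b S' Q, the suffix after S' is nullable, so FOLLOW(S') ⊇ FOLLOW(U') = {b}. Thus FOLLOW(S') = {$, b, d}.

{$, b, d}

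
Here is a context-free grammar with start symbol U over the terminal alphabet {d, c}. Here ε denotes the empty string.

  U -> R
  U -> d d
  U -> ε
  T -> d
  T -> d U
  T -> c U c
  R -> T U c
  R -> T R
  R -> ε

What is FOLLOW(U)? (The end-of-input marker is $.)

FIRST(T) = {c, d}
FIRST(R) = {ε, c, d}  (via T U c, T R)
FIRST(U) = {ε, c, d}  (via R)
FOLLOW(U) includes $ since U is the start symbol.
FOLLOW(U): in T->d U, the suffix after U is empty, so FOLLOW(U) ⊇ FOLLOW(T) = {$, c, d}; in T->c U c, U is followed by c with FIRST {c}; in R->T U c, U is followed by c with FIRST {c}. Thus FOLLOW(U) = {$, c, d}.
FOLLOW(R): in U->R, the suffix after R is empty, so FOLLOW(R) ⊇ FOLLOW(U) = {$, c, d}; in R->T R, the suffix after R is empty (adds nothing new). Thus FOLLOW(R) = {$, c, d}.
FOLLOW(T): in R->T U c, T is followed by U c with FIRST {c, d}; in R->T R, T is followed by R with FIRST {ε, c, d}; in R->T R, the suffix after T is nullable, so FOLLOW(T) ⊇ FOLLOW(R) = {$, c, d}. Thus FOLLOW(T) = {$, c, d}.

{$, c, d}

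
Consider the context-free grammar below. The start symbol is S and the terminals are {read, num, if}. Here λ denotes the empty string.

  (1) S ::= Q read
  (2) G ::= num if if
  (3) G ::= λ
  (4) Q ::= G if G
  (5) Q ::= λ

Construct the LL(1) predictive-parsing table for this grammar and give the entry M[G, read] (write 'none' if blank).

G ::= λ

FIRST(G): from G::=num if if we get {num}; from G::=λ we get {λ}. So FIRST(G) = {λ, num}.
FIRST(Q): from Q::=G if G we get {if, num}; from Q::=λ we get {λ}. So FIRST(Q) = {λ, if, num}.
FIRST(S): from S::=Q read we get {if, num, read}. So FIRST(S) = {if, num, read}.
FOLLOW(S) includes $ since S is the start symbol.
FOLLOW(Q): in S::=Q read, Q is followed by read with FIRST {read}. Thus FOLLOW(Q) = {read}.
FOLLOW(G): in Q::=G if G (occurrence 1), G is followed by if G with FIRST {if}; in Q::=G if G (occurrence 2), the suffix after G is empty, so FOLLOW(G) ⊇ FOLLOW(Q) = {read}. Thus FOLLOW(G) = {if, read}.
For G ::= num if if: FIRST(num if if) = {num}, so it goes in M[G, t] for t ∈ {num}.
For G ::= λ: FIRST(λ) = {λ}, so it goes in M[G, t] for t ∈ {}; since λ ∈ FIRST, also for every t ∈ FOLLOW(G) = {if, read}.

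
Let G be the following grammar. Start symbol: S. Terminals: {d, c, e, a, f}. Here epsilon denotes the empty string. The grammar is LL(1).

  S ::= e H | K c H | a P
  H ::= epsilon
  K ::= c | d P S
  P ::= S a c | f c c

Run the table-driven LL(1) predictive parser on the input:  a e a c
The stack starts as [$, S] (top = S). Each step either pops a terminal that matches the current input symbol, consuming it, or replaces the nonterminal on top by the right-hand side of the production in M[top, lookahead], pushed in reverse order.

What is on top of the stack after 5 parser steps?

H

     Stack      Input      Action
  1  $ S        a e a c $  expand S ::= a P
  2  $ P a      a e a c $  match a
  3  $ P        e a c $    expand P ::= S a c
  4  $ c a S    e a c $    expand S ::= e H
  5  $ c a H e  e a c $    match e
Stack after step 5: $ c a H (top = H).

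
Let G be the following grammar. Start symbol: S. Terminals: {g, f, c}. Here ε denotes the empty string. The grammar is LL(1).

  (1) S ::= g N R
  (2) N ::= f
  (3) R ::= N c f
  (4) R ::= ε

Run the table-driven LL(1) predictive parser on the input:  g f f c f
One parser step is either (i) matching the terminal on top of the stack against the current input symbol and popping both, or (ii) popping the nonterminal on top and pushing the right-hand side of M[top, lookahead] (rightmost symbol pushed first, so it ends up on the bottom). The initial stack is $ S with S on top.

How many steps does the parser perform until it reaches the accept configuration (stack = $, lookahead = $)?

9

step 1: stack=$ S  input=g f f c f $  — expand S ::= g N R
step 2: stack=$ R N g  input=g f f c f $  — match g
step 3: stack=$ R N  input=f f c f $  — expand N ::= f
step 4: stack=$ R f  input=f f c f $  — match f
step 5: stack=$ R  input=f c f $  — expand R ::= N c f
step 6: stack=$ f c N  input=f c f $  — expand N ::= f
step 7: stack=$ f c f  input=f c f $  — match f
step 8: stack=$ f c  input=c f $  — match c
step 9: stack=$ f  input=f $  — match f
Accept reached after 9 steps.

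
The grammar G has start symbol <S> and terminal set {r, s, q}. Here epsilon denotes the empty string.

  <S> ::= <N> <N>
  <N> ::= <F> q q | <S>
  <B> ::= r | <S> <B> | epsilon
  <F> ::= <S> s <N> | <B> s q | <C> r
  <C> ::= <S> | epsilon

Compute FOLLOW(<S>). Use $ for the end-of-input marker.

{$, q, r, s}

FIRST(<S>) = {r, s}  (via <N> <N>)
FIRST(<B>) = {epsilon, r, s}  (via <S> <B>)
FIRST(<C>) = {epsilon, r, s}  (via <S>)
FIRST(<F>) = {r, s}  (via <S> s <N>, <B> s q, <C> r)
FIRST(<N>) = {r, s}  (via <F> q q, <S>)
FOLLOW(<S>) includes $ since <S> is the start symbol.
FOLLOW(<B>): in <B>::=<S> <B>, the suffix after <B> is empty (adds nothing new); in <F>::=<B> s q, <B> is followed by s q with FIRST {s}. Thus FOLLOW(<B>) = {s}.
FOLLOW(<F>): in <N>::=<F> q q, <F> is followed by q q with FIRST {q}. Thus FOLLOW(<F>) = {q}.
FOLLOW(<C>): in <F>::=<C> r, <C> is followed by r with FIRST {r}. Thus FOLLOW(<C>) = {r}.
FOLLOW(<S>): in <N>::=<S>, the suffix after <S> is empty, so FOLLOW(<S>) ⊇ FOLLOW(<N>) = {$, q, r, s}; in <B>::=<S> <B>, <S> is followed by <B> with FIRST {epsilon, r, s}; in <B>::=<S> <B>, the suffix after <S> is nullable, so FOLLOW(<S>) ⊇ FOLLOW(<B>) = {s}; in <F>::=<S> s <N>, <S> is followed by s <N> with FIRST {s}; in <C>::=<S>, the suffix after <S> is empty, so FOLLOW(<S>) ⊇ FOLLOW(<C>) = {r}. Thus FOLLOW(<S>) = {$, q, r, s}.
FOLLOW(<N>): in <S>::=<N> <N> (occurrence 1), <N> is followed by <N> with FIRST {r, s}; in <S>::=<N> <N> (occurrence 2), the suffix after <N> is empty, so FOLLOW(<N>) ⊇ FOLLOW(<S>) = {$, q, r, s}; in <F>::=<S> s <N>, the suffix after <N> is empty, so FOLLOW(<N>) ⊇ FOLLOW(<F>) = {q}. Thus FOLLOW(<N>) = {$, q, r, s}.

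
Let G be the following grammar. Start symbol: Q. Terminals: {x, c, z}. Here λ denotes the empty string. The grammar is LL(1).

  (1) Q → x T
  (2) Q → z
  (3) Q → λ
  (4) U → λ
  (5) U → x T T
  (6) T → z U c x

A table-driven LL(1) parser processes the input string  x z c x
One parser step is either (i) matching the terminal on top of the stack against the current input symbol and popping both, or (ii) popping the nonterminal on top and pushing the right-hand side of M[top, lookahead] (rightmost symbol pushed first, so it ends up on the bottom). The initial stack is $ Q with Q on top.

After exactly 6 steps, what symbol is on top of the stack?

x

step 1: stack=$ Q  input=x z c x $  — expand Q → x T
step 2: stack=$ T x  input=x z c x $  — match x
step 3: stack=$ T  input=z c x $  — expand T → z U c x
step 4: stack=$ x c U z  input=z c x $  — match z
step 5: stack=$ x c U  input=c x $  — expand U → λ
step 6: stack=$ x c  input=c x $  — match c
Stack after step 6: $ x (top = x).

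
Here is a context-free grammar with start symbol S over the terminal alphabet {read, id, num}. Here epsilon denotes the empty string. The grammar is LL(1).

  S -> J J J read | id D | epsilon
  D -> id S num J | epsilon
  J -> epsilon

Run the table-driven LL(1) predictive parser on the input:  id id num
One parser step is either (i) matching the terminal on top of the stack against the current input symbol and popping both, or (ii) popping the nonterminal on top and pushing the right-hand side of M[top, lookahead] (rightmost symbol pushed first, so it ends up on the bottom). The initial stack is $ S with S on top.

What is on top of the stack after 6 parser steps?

J

step 1: stack=$ S  input=id id num $  — expand S -> id D
step 2: stack=$ D id  input=id id num $  — match id
step 3: stack=$ D  input=id num $  — expand D -> id S num J
step 4: stack=$ J num S id  input=id num $  — match id
step 5: stack=$ J num S  input=num $  — expand S -> epsilon
step 6: stack=$ J num  input=num $  — match num
Stack after step 6: $ J (top = J).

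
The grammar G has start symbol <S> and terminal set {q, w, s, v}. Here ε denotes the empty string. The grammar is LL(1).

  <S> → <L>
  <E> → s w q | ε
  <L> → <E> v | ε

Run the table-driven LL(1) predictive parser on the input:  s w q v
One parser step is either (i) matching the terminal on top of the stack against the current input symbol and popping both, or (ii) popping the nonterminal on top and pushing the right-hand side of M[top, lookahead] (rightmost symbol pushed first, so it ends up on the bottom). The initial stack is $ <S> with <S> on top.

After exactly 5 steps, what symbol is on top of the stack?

step 1: stack=$ <S>  input=s w q v $  — expand <S> → <L>
step 2: stack=$ <L>  input=s w q v $  — expand <L> → <E> v
step 3: stack=$ v <E>  input=s w q v $  — expand <E> → s w q
step 4: stack=$ v q w s  input=s w q v $  — match s
step 5: stack=$ v q w  input=w q v $  — match w
Stack after step 5: $ v q (top = q).

q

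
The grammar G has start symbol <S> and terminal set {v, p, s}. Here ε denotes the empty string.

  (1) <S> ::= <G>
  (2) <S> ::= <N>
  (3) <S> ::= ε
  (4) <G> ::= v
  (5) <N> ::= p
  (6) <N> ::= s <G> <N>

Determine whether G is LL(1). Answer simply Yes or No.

FIRST(<S>) = {ε, p, s, v}
FIRST(<G>) = {v}
FIRST(<N>) = {p, s}
FOLLOW(<S>) = {$}
FOLLOW(<G>) = {$, p, s}
FOLLOW(<N>) = {$}
Each cell of M receives at most one production.

Yes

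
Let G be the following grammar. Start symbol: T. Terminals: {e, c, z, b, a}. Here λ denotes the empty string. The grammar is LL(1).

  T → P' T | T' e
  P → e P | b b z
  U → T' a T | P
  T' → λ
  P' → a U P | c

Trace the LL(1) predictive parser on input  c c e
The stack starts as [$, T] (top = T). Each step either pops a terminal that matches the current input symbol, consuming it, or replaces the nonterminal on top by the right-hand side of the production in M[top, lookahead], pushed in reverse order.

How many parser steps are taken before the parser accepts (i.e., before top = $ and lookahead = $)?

9

step 1: stack=$ T  input=c c e $  — expand T → P' T
step 2: stack=$ T P'  input=c c e $  — expand P' → c
step 3: stack=$ T c  input=c c e $  — match c
step 4: stack=$ T  input=c e $  — expand T → P' T
step 5: stack=$ T P'  input=c e $  — expand P' → c
step 6: stack=$ T c  input=c e $  — match c
step 7: stack=$ T  input=e $  — expand T → T' e
step 8: stack=$ e T'  input=e $  — expand T' → λ
step 9: stack=$ e  input=e $  — match e
Accept reached after 9 steps.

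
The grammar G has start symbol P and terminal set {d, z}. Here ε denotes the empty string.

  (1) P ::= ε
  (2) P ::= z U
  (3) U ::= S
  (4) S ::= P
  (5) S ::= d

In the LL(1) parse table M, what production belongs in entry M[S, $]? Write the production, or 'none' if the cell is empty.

FIRST(P) = {ε, z}
FIRST(S) = {ε, d, z}  (via P)
FIRST(U) = {ε, d, z}  (via S)
FOLLOW(P) includes $ since P is the start symbol.
FOLLOW(U): in P::=z U, the suffix after U is empty, so FOLLOW(U) ⊇ FOLLOW(P) = {$}. Thus FOLLOW(U) = {$}.
FOLLOW(S): in U::=S, the suffix after S is empty, so FOLLOW(S) ⊇ FOLLOW(U) = {$}. Thus FOLLOW(S) = {$}.
For S ::= P: FIRST(P) = {ε, z}, so it goes in M[S, t] for t ∈ {z}; since ε ∈ FIRST, also for every t ∈ FOLLOW(S) = {$}.
For S ::= d: FIRST(d) = {d}, so it goes in M[S, t] for t ∈ {d}.

S ::= P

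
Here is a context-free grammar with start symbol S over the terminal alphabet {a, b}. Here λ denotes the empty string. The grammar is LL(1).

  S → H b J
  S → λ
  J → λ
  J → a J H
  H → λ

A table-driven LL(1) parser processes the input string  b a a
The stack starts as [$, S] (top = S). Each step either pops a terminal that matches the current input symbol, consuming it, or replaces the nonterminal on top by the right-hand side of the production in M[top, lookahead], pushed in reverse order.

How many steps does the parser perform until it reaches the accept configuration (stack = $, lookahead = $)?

      Stack      Input    Action
   1  $ S        b a a $  expand S → H b J
   2  $ J b H    b a a $  expand H → λ
   3  $ J b      b a a $  match b
   4  $ J        a a $    expand J → a J H
   5  $ H J a    a a $    match a
   6  $ H J      a $      expand J → a J H
   7  $ H H J a  a $      match a
   8  $ H H J    $        expand J → λ
   9  $ H H      $        expand H → λ
  10  $ H        $        expand H → λ
Accept reached after 10 steps.

10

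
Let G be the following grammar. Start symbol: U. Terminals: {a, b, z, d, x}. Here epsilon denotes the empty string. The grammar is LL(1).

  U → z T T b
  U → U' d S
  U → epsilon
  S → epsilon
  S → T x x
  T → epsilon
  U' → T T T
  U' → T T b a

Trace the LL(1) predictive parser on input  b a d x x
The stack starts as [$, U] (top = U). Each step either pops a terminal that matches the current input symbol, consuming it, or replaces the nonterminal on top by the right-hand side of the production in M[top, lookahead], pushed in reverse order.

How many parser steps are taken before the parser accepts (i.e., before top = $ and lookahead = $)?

11

step 1: stack=$ U  input=b a d x x $  — expand U → U' d S
step 2: stack=$ S d U'  input=b a d x x $  — expand U' → T T b a
step 3: stack=$ S d a b T T  input=b a d x x $  — expand T → epsilon
step 4: stack=$ S d a b T  input=b a d x x $  — expand T → epsilon
step 5: stack=$ S d a b  input=b a d x x $  — match b
step 6: stack=$ S d a  input=a d x x $  — match a
step 7: stack=$ S d  input=d x x $  — match d
step 8: stack=$ S  input=x x $  — expand S → T x x
step 9: stack=$ x x T  input=x x $  — expand T → epsilon
step 10: stack=$ x x  input=x x $  — match x
step 11: stack=$ x  input=x $  — match x
Accept reached after 11 steps.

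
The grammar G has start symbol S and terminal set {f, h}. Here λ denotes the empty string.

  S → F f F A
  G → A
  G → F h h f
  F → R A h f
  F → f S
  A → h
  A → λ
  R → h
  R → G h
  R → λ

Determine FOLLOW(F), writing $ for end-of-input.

FIRST(A): from A→h we get {h}; from A→λ we get {λ}. So FIRST(A) = {λ, h}.
FIRST(S): from S→F f F A we get {f, h}. So FIRST(S) = {f, h}.
FIRST(G): from G→A we get {λ, h}; from G→F h h f we get {f, h}. So FIRST(G) = {λ, f, h}.
FIRST(R): from R→h we get {h}; from R→G h we get {f, h}; from R→λ we get {λ}. So FIRST(R) = {λ, f, h}.
FIRST(F): from F→R A h f we get {f, h}; from F→f S we get {f}. So FIRST(F) = {f, h}.
FOLLOW(S) includes $ since S is the start symbol.
FOLLOW(G): in R→G h, G is followed by h with FIRST {h}. Thus FOLLOW(G) = {h}.
FOLLOW(R): in F→R A h f, R is followed by A h f with FIRST {h}. Thus FOLLOW(R) = {h}.
FOLLOW(S): in F→f S, the suffix after S is empty, so FOLLOW(S) ⊇ FOLLOW(F) = {$, f, h}. Thus FOLLOW(S) = {$, f, h}.
FOLLOW(F): in S→F f F A (occurrence 1), F is followed by f F A with FIRST {f}; in S→F f F A (occurrence 2), F is followed by A with FIRST {λ, h}; in S→F f F A (occurrence 2), the suffix after F is nullable, so FOLLOW(F) ⊇ FOLLOW(S) = {$, f, h}; in G→F h h f, F is followed by h h f with FIRST {h}. Thus FOLLOW(F) = {$, f, h}.
FOLLOW(A): in S→F f F A, the suffix after A is empty, so FOLLOW(A) ⊇ FOLLOW(S) = {$, f, h}; in G→A, the suffix after A is empty, so FOLLOW(A) ⊇ FOLLOW(G) = {h}; in F→R A h f, A is followed by h f with FIRST {h}. Thus FOLLOW(A) = {$, f, h}.

{$, f, h}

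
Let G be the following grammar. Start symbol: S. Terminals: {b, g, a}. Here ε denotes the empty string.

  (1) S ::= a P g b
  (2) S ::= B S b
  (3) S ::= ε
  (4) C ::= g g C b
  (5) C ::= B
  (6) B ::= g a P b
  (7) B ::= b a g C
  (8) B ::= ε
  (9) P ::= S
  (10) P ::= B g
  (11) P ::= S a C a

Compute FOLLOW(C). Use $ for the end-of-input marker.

FIRST(B): from B::=g a P b we get {g}; from B::=b a g C we get {b}; from B::=ε we get {ε}. So FIRST(B) = {ε, b, g}.
FIRST(S): from S::=a P g b we get {a}; from S::=B S b we get {a, b, g}; from S::=ε we get {ε}. So FIRST(S) = {ε, a, b, g}.
FIRST(C): from C::=g g C b we get {g}; from C::=B we get {ε, b, g}. So FIRST(C) = {ε, b, g}.
FIRST(P): from P::=S we get {ε, a, b, g}; from P::=B g we get {b, g}; from P::=S a C a we get {a, b, g}. So FIRST(P) = {ε, a, b, g}.
FOLLOW(S) includes $ since S is the start symbol.
FOLLOW(P): in S::=a P g b, P is followed by g b with FIRST {g}; in B::=g a P b, P is followed by b with FIRST {b}. Thus FOLLOW(P) = {b, g}.
FOLLOW(S): in S::=B S b, S is followed by b with FIRST {b}; in P::=S, the suffix after S is empty, so FOLLOW(S) ⊇ FOLLOW(P) = {b, g}; in P::=S a C a, S is followed by a C a with FIRST {a}. Thus FOLLOW(S) = {$, a, b, g}.
FOLLOW(C): in C::=g g C b, C is followed by b with FIRST {b}; in B::=b a g C, the suffix after C is empty, so FOLLOW(C) ⊇ FOLLOW(B) = {a, b, g}; in P::=S a C a, C is followed by a with FIRST {a}. Thus FOLLOW(C) = {a, b, g}.
FOLLOW(B): in S::=B S b, B is followed by S b with FIRST {a, b, g}; in C::=B, the suffix after B is empty, so FOLLOW(B) ⊇ FOLLOW(C) = {a, b, g}; in P::=B g, B is followed by g with FIRST {g}. Thus FOLLOW(B) = {a, b, g}.

{a, b, g}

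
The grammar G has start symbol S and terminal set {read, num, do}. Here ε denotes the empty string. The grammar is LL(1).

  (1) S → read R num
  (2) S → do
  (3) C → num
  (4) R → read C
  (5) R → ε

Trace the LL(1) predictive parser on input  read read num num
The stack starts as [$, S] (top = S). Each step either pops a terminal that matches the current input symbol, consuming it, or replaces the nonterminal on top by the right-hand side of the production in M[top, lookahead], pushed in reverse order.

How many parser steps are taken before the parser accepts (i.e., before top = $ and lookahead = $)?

step 1: stack=$ S  input=read read num num $  — expand S → read R num
step 2: stack=$ num R read  input=read read num num $  — match read
step 3: stack=$ num R  input=read num num $  — expand R → read C
step 4: stack=$ num C read  input=read num num $  — match read
step 5: stack=$ num C  input=num num $  — expand C → num
step 6: stack=$ num num  input=num num $  — match num
step 7: stack=$ num  input=num $  — match num
Accept reached after 7 steps.

7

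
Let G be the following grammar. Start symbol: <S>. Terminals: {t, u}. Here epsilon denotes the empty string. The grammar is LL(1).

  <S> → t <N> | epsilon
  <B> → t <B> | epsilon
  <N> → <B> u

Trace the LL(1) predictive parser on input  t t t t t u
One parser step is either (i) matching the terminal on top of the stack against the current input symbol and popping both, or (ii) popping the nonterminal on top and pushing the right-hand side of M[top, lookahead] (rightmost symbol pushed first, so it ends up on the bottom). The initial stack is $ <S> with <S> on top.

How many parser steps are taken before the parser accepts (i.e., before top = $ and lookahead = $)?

      Stack      Input          Action
   1  $ <S>      t t t t t u $  expand <S> → t <N>
   2  $ <N> t    t t t t t u $  match t
   3  $ <N>      t t t t u $    expand <N> → <B> u
   4  $ u <B>    t t t t u $    expand <B> → t <B>
   5  $ u <B> t  t t t t u $    match t
   6  $ u <B>    t t t u $      expand <B> → t <B>
   7  $ u <B> t  t t t u $      match t
   8  $ u <B>    t t u $        expand <B> → t <B>
   9  $ u <B> t  t t u $        match t
  10  $ u <B>    t u $          expand <B> → t <B>
  11  $ u <B> t  t u $          match t
  12  $ u <B>    u $            expand <B> → epsilon
  13  $ u        u $            match u
Accept reached after 13 steps.

13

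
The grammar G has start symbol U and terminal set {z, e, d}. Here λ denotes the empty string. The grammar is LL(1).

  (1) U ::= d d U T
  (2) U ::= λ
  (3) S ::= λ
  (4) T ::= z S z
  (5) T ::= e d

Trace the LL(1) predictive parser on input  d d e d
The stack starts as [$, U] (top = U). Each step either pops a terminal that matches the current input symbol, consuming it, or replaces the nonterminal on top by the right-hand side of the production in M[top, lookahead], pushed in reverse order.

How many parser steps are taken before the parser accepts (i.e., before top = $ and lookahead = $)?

7

     Stack      Input      Action
  1  $ U        d d e d $  expand U ::= d d U T
  2  $ T U d d  d d e d $  match d
  3  $ T U d    d e d $    match d
  4  $ T U      e d $      expand U ::= λ
  5  $ T        e d $      expand T ::= e d
  6  $ d e      e d $      match e
  7  $ d        d $        match d
Accept reached after 7 steps.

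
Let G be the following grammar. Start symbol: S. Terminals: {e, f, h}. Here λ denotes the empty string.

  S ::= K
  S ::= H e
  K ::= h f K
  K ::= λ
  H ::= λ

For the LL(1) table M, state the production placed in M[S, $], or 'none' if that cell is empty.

FIRST(K): from K::=h f K we get {h}; from K::=λ we get {λ}. So FIRST(K) = {λ, h}.
FIRST(H): from H::=λ we get {λ}. So FIRST(H) = {λ}.
FIRST(S): from S::=K we get {λ, h}; from S::=H e we get {e}. So FIRST(S) = {λ, e, h}.
FOLLOW(S) includes $ since S is the start symbol.
FOLLOW(S): S appears on no right-hand side. Thus FOLLOW(S) = {$}.
For S ::= K: FIRST(K) = {λ, h}, so it goes in M[S, t] for t ∈ {h}; since λ ∈ FIRST, also for every t ∈ FOLLOW(S) = {$}.
For S ::= H e: FIRST(H e) = {e}, so it goes in M[S, t] for t ∈ {e}.

S ::= K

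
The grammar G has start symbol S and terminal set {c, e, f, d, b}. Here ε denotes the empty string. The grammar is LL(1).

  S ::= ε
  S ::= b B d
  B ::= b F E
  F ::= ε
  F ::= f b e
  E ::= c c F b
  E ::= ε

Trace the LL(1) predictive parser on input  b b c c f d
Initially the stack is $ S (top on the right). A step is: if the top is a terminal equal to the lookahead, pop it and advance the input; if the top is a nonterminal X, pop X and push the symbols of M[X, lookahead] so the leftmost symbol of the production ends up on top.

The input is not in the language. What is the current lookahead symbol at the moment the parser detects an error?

d

step 1: stack=$ S  input=b b c c f d $  — expand S ::= b B d
step 2: stack=$ d B b  input=b b c c f d $  — match b
step 3: stack=$ d B  input=b c c f d $  — expand B ::= b F E
step 4: stack=$ d E F b  input=b c c f d $  — match b
step 5: stack=$ d E F  input=c c f d $  — expand F ::= ε
step 6: stack=$ d E  input=c c f d $  — expand E ::= c c F b
step 7: stack=$ d b F c c  input=c c f d $  — match c
step 8: stack=$ d b F c  input=c f d $  — match c
step 9: stack=$ d b F  input=f d $  — expand F ::= f b e
step 10: stack=$ d b e b f  input=f d $  — match f
step 11: stack=$ d b e b  input=d $  — error: top is terminal b but lookahead is d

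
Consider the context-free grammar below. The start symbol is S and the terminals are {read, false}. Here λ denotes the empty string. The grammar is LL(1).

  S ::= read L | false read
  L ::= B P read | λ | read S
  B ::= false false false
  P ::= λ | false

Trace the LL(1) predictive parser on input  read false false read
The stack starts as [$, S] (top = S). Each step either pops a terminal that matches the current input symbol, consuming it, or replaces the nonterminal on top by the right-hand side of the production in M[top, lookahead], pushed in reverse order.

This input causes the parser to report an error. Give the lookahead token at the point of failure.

step 1: stack=$ S  input=read false false read $  — expand S ::= read L
step 2: stack=$ L read  input=read false false read $  — match read
step 3: stack=$ L  input=false false read $  — expand L ::= B P read
step 4: stack=$ read P B  input=false false read $  — expand B ::= false false false
step 5: stack=$ read P false false false  input=false false read $  — match false
step 6: stack=$ read P false false  input=false read $  — match false
step 7: stack=$ read P false  input=read $  — error: top is terminal false but lookahead is read

read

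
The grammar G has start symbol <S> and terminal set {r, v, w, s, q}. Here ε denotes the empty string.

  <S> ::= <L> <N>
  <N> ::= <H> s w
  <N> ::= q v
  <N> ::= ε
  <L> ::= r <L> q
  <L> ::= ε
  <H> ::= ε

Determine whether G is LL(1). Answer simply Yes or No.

FIRST(<S>) = {ε, q, r, s}
FIRST(<N>) = {ε, q, s}
FIRST(<L>) = {ε, r}
FIRST(<H>) = {ε}
FOLLOW(<S>) = {$}
FOLLOW(<N>) = {$}
FOLLOW(<L>) = {$, q, s}
FOLLOW(<H>) = {s}
Each cell of M receives at most one production.

Yes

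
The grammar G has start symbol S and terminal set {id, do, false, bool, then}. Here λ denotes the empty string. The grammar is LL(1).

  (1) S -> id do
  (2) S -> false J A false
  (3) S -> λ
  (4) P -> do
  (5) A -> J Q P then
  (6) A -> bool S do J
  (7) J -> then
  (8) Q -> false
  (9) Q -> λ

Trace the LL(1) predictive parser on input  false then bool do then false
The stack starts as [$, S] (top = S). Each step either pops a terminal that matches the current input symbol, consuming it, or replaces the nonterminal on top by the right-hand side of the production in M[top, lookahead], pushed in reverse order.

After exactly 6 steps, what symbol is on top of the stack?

S

     Stack                Input                            Action
  1  $ S                  false then bool do then false $  expand S -> false J A false
  2  $ false A J false    false then bool do then false $  match false
  3  $ false A J          then bool do then false $        expand J -> then
  4  $ false A then       then bool do then false $        match then
  5  $ false A            bool do then false $             expand A -> bool S do J
  6  $ false J do S bool  bool do then false $             match bool
Stack after step 6: $ false J do S (top = S).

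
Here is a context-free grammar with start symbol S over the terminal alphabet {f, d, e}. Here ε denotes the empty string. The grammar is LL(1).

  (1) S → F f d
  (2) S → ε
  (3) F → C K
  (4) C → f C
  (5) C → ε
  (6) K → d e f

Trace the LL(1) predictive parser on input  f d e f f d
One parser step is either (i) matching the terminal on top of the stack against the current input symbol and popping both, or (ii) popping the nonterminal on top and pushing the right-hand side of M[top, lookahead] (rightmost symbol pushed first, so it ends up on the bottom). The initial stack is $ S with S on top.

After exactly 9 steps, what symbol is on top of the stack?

f

     Stack        Input          Action
  1  $ S          f d e f f d $  expand S → F f d
  2  $ d f F      f d e f f d $  expand F → C K
  3  $ d f K C    f d e f f d $  expand C → f C
  4  $ d f K C f  f d e f f d $  match f
  5  $ d f K C    d e f f d $    expand C → ε
  6  $ d f K      d e f f d $    expand K → d e f
  7  $ d f f e d  d e f f d $    match d
  8  $ d f f e    e f f d $      match e
  9  $ d f f      f f d $        match f
Stack after step 9: $ d f (top = f).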